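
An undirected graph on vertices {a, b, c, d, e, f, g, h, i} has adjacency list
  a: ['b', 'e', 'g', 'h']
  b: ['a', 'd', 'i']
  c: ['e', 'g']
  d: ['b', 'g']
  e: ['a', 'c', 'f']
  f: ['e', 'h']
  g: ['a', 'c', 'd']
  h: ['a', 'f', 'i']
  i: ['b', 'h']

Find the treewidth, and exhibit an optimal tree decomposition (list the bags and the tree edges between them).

Treewidth 3.
Bags: B1 = {b, c, d, g}  B2 = {a, b, c, g}  B3 = {a, b, c, e}  B4 = {a, b, e, i}  B5 = {a, e, h, i}  B6 = {e, f, h, i}
Tree: B1–B2, B2–B3, B3–B4, B4–B5, B5–B6

Every bag has size at most 4, so the width is 4 − 1 = 3 and tw(G) ≤ 3. For the lower bound: the 4 vertex sets {c,d,g}, {b}, {a}, {e,f,h,i} are disjoint, each induces a connected subgraph, and every pair is joined by at least one edge of G. Contracting each set to a single vertex therefore yields K_{4} as a minor, and since treewidth is minor-monotone, tw(G) ≥ tw(K_{4}) = 3. The upper and lower bounds meet at 3, so that is the treewidth.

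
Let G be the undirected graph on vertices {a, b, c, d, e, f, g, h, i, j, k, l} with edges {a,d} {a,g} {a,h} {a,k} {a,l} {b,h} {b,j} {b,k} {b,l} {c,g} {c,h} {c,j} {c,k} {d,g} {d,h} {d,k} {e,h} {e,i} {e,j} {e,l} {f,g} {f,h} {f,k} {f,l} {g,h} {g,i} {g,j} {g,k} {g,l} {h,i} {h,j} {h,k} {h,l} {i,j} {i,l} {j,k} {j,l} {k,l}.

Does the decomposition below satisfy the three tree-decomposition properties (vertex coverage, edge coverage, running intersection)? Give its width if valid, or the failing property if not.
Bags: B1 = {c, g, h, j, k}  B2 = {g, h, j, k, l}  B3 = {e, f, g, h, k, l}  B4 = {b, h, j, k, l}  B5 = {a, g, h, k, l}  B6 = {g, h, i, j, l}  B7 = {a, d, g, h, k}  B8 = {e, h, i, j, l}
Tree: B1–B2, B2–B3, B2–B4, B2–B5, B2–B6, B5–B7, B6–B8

No — bags containing vertex e are not connected in the tree.

A tree decomposition must satisfy three properties: every vertex lies in some bag; for every edge, both endpoints lie together in some bag; and for every vertex, the bags containing it form a connected subtree. Here bags containing vertex e are not connected in the tree, so the decomposition is invalid.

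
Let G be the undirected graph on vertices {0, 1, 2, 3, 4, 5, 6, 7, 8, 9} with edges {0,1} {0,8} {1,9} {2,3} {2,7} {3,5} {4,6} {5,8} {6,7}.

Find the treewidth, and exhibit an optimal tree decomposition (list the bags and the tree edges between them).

Treewidth 1.
Bags: B1 = {1, 9}  B2 = {0, 1}  B3 = {0, 8}  B4 = {5, 8}  B5 = {3, 5}  B6 = {2, 3}  B7 = {2, 7}  B8 = {6, 7}  B9 = {4, 6}
Tree: B1–B2, B2–B3, B3–B4, B4–B5, B5–B6, B6–B7, B7–B8, B8–B9

The largest bag has 2 vertices, giving width 1; this decomposition certifies tw(G) ≤ 1. Since G has at least one edge (e.g. 9–1), it is not an edgeless graph, so tw(G) ≥ 1. Combining the bounds, tw(G) = 1.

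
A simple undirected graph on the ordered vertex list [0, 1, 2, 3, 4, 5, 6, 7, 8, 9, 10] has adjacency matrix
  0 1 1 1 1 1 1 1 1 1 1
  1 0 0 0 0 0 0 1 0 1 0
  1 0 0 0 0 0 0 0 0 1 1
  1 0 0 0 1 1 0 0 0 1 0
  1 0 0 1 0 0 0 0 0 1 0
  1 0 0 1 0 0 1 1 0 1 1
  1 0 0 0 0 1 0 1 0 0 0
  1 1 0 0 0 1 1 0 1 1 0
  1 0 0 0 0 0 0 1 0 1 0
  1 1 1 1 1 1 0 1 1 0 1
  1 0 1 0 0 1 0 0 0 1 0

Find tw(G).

A width-3 tree decomposition is:
Bags: B1 = {0, 5, 7, 9}  B2 = {0, 1, 7, 9}  B3 = {0, 7, 8, 9}  B4 = {0, 3, 5, 9}  B5 = {0, 3, 4, 9}  B6 = {0, 5, 6, 7}  B7 = {0, 5, 9, 10}  B8 = {0, 2, 9, 10}
Tree: B1–B2, B2–B3, B1–B4, B4–B5, B1–B6, B1–B7, B7–B8
The largest bag has 4 vertices, giving width 3; this decomposition certifies tw(G) ≤ 3. Conversely, {0, 1, 7, 9} is a clique of size 4, and the vertices of any clique must share a bag in every tree decomposition; so some bag has ≥ 4 vertices and tw(G) ≥ 3. Hence tw(G) = 3 exactly.

3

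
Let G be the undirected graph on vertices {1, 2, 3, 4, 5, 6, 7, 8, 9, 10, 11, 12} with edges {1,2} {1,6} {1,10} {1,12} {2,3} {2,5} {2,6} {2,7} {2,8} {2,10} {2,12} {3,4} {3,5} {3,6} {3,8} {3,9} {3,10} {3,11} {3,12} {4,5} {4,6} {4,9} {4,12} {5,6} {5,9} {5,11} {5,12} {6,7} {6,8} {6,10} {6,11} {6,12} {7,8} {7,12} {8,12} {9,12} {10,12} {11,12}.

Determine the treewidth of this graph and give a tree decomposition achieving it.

Treewidth 4.
One optimal decomposition is:
Bags: B1 = {2, 3, 6, 8, 12}  B2 = {2, 3, 6, 10, 12}  B3 = {2, 3, 5, 6, 12}  B4 = {3, 4, 5, 6, 12}  B5 = {2, 6, 7, 8, 12}  B6 = {3, 5, 6, 11, 12}  B7 = {1, 2, 6, 10, 12}  B8 = {3, 4, 5, 9, 12}
Tree: B1–B2, B2–B3, B3–B4, B1–B5, B4–B6, B2–B7, B4–B8

Every bag has size at most 5, so the width is 5 − 1 = 4 and tw(G) ≤ 4. Conversely, {3, 4, 5, 9, 12} is a clique of size 5, and the vertices of any clique must share a bag in every tree decomposition; so some bag has ≥ 5 vertices and tw(G) ≥ 4. The upper and lower bounds meet at 4, so that is the treewidth.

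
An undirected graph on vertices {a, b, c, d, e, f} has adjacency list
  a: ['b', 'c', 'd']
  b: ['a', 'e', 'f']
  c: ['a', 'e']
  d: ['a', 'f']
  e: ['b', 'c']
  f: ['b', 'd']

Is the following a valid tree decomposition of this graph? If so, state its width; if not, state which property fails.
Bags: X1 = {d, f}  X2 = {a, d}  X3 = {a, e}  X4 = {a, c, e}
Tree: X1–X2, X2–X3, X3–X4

No — vertex b appears in no bag.

A tree decomposition must satisfy three properties: every vertex lies in some bag; for every edge, both endpoints lie together in some bag; and for every vertex, the bags containing it form a connected subtree. Here vertex b appears in no bag, so the decomposition is invalid.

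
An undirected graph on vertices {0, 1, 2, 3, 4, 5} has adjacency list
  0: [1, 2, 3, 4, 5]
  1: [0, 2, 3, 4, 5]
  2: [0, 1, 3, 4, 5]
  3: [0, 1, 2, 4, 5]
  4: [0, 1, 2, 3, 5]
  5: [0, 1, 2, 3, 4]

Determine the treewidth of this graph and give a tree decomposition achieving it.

A single bag containing all 6 vertices is trivially a valid decomposition of width 5. On the other hand G contains the 6-clique {0, 1, 2, 3, 4, 5}. A clique must lie in a single bag of any decomposition, so no decomposition can have width below 5. Therefore the treewidth is 5.

Treewidth 5.
One such decomposition:
Bags: B1 = {0, 1, 2, 3, 4, 5}
Tree: (single bag)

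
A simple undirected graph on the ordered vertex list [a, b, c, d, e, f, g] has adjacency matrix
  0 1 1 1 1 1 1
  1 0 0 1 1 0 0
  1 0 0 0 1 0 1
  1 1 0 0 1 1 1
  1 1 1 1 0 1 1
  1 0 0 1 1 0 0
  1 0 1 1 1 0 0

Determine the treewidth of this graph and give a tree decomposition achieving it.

Treewidth 3.
One optimal decomposition is:
Bags: B1 = {a, b, d, e}  B2 = {a, d, e, f}  B3 = {a, d, e, g}  B4 = {a, c, e, g}
Tree: B1–B2, B2–B3, B3–B4

The largest bag has 4 vertices, giving width 3; this decomposition certifies tw(G) ≤ 3. Conversely, {a, d, e, g} is a clique of size 4, and the vertices of any clique must share a bag in every tree decomposition; so some bag has ≥ 4 vertices and tw(G) ≥ 3. Therefore the treewidth is 3.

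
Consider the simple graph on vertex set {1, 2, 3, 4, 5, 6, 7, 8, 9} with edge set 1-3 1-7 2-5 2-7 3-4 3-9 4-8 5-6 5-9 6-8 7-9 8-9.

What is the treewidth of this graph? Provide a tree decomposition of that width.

Treewidth 3.
One optimal decomposition is:
Bags: B1 = {1, 2, 3, 7}  B2 = {2, 3, 7, 9}  B3 = {2, 3, 5, 9}  B4 = {3, 4, 5, 9}  B5 = {4, 5, 8, 9}  B6 = {4, 5, 6, 8}
Tree: B1–B2, B2–B3, B3–B4, B4–B5, B5–B6

The largest bag has 4 vertices, giving width 3; this decomposition certifies tw(G) ≤ 3. For the lower bound: the 4 vertex sets {1,2,7}, {3}, {9}, {4,5,6,8} are disjoint, each induces a connected subgraph, and every pair is joined by at least one edge of G. Contracting each set to a single vertex therefore yields K_{4} as a minor, and since treewidth is minor-monotone, tw(G) ≥ tw(K_{4}) = 3. Hence tw(G) = 3 exactly.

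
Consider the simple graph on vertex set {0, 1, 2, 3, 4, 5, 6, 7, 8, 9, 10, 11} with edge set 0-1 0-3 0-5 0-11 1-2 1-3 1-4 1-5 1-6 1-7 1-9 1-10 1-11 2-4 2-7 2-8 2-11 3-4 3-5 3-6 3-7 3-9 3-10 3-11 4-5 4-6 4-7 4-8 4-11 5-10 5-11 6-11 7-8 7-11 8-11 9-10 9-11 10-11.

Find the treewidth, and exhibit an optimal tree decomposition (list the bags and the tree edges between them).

Each bag holds 5 vertices, so the decomposition has width 4, which upper-bounds the treewidth. For the lower bound, the 5 vertices {2, 4, 7, 8, 11} are pairwise adjacent, and any tree decomposition puts a clique entirely inside one bag — forcing width ≥ 4. Combining the bounds, tw(G) = 4.

Treewidth 4.
Bags: B1 = {1, 3, 4, 5, 11}  B2 = {1, 3, 4, 6, 11}  B3 = {0, 1, 3, 5, 11}  B4 = {1, 3, 5, 10, 11}  B5 = {1, 3, 9, 10, 11}  B6 = {1, 3, 4, 7, 11}  B7 = {1, 2, 4, 7, 11}  B8 = {2, 4, 7, 8, 11}
Tree: B1–B2, B1–B3, B1–B4, B4–B5, B1–B6, B6–B7, B7–B8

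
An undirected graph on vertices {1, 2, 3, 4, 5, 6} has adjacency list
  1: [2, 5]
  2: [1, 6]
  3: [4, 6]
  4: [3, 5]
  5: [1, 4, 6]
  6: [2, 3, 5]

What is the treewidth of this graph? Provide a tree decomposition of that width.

Each bag holds 3 vertices, so the decomposition has width 2, which upper-bounds the treewidth. The edges 4–3–6–5–4 form a cycle, so G is not a tree and its treewidth is at least 2. Hence tw(G) = 2 exactly.

Treewidth 2.
One such decomposition:
Bags: B1 = {3, 4, 5}  B2 = {3, 5, 6}  B3 = {1, 5, 6}  B4 = {1, 2, 6}
Tree: B1–B2, B2–B3, B3–B4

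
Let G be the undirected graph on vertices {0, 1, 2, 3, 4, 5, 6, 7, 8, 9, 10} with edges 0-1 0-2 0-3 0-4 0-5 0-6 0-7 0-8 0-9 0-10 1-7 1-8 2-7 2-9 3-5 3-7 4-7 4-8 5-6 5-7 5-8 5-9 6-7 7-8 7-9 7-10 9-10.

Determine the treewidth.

A width-3 tree decomposition is:
Bags: B1 = {0, 5, 7, 8}  B2 = {0, 5, 6, 7}  B3 = {0, 3, 5, 7}  B4 = {0, 5, 7, 9}  B5 = {0, 1, 7, 8}  B6 = {0, 7, 9, 10}  B7 = {0, 2, 7, 9}  B8 = {0, 4, 7, 8}
Tree: B1–B2, B2–B3, B2–B4, B1–B5, B4–B6, B6–B7, B5–B8
Each bag holds 4 vertices, so the decomposition has width 3, which upper-bounds the treewidth. For the lower bound, the 4 vertices {0, 1, 7, 8} are pairwise adjacent, and any tree decomposition puts a clique entirely inside one bag — forcing width ≥ 3. Therefore the treewidth is 3.

3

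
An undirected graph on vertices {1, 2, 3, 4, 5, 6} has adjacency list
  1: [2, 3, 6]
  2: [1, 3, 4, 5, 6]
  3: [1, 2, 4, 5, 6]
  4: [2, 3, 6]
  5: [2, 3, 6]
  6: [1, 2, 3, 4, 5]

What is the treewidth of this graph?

A width-3 tree decomposition is:
Bags: B1 = {2, 3, 4, 6}  B2 = {2, 3, 5, 6}  B3 = {1, 2, 3, 6}
Tree: B1–B2, B2–B3
Every bag has size at most 4, so the width is 4 − 1 = 3 and tw(G) ≤ 3. On the other hand G contains the 4-clique {1, 2, 3, 6}. A clique must lie in a single bag of any decomposition, so no decomposition can have width below 3. Therefore the treewidth is 3.

3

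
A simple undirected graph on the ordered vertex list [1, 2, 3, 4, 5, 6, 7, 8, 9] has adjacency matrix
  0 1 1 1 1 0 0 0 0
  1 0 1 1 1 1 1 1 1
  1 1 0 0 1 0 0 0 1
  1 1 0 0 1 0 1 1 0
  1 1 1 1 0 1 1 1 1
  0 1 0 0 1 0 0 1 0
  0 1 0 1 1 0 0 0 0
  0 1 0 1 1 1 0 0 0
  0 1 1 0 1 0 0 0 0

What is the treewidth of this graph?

A width-3 tree decomposition is:
Bags: B1 = {1, 2, 3, 5}  B2 = {1, 2, 4, 5}  B3 = {2, 4, 5, 8}  B4 = {2, 3, 5, 9}  B5 = {2, 4, 5, 7}  B6 = {2, 5, 6, 8}
Tree: B1–B2, B2–B3, B1–B4, B3–B5, B3–B6
Every bag has size at most 4, so the width is 4 − 1 = 3 and tw(G) ≤ 3. On the other hand G contains the 4-clique {2, 3, 5, 9}. A clique must lie in a single bag of any decomposition, so no decomposition can have width below 3. Therefore the treewidth is 3.

3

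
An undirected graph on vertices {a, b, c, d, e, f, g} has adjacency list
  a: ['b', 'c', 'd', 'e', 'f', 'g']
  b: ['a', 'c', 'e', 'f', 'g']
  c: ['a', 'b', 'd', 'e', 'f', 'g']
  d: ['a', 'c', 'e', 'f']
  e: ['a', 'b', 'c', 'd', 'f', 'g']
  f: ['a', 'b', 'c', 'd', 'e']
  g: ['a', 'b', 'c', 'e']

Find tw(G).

4

A width-4 tree decomposition is:
Bags: B1 = {a, c, d, e, f}  B2 = {a, b, c, e, f}  B3 = {a, b, c, e, g}
Tree: B1–B2, B2–B3
Every bag has size at most 5, so the width is 5 − 1 = 4 and tw(G) ≤ 4. For the lower bound, the 5 vertices {a, b, c, e, g} are pairwise adjacent, and any tree decomposition puts a clique entirely inside one bag — forcing width ≥ 4. Hence tw(G) = 4 exactly.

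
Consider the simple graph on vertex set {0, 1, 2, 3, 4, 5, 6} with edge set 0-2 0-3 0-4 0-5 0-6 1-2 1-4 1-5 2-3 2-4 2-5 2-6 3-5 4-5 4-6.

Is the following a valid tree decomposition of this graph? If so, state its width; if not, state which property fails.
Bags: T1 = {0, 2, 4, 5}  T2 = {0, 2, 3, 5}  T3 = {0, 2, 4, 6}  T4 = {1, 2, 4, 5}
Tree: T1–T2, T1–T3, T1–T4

Yes; width 3.

Every vertex of G appears in some bag (union = {0, 1, 2, 3, 4, 5, 6}); every edge is covered by a bag; and for each vertex v the set of bags containing v is connected in the bag tree. The decomposition is therefore valid. The largest bag has 4 vertices, so the width is 3.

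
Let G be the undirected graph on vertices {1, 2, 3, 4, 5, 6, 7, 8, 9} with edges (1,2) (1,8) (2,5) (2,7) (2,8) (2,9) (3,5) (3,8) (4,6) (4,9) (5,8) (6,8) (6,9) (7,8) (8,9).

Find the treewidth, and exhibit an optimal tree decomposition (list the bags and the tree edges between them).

Treewidth 2.
One such decomposition:
Bags: B1 = {3, 5, 8}  B2 = {2, 5, 8}  B3 = {2, 8, 9}  B4 = {2, 7, 8}  B5 = {6, 8, 9}  B6 = {1, 2, 8}  B7 = {4, 6, 9}
Tree: B1–B2, B2–B3, B2–B4, B3–B5, B2–B6, B5–B7

Every bag has size at most 3, so the width is 3 − 1 = 2 and tw(G) ≤ 2. For the lower bound, the 3 vertices {1, 2, 8} are pairwise adjacent, and any tree decomposition puts a clique entirely inside one bag — forcing width ≥ 2. Therefore the treewidth is 2.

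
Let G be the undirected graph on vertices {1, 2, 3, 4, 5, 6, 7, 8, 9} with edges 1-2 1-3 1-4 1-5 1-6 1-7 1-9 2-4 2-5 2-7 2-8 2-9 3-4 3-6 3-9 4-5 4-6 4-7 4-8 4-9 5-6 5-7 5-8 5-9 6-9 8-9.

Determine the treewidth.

4

A width-4 tree decomposition is:
Bags: B1 = {1, 4, 5, 6, 9}  B2 = {1, 2, 4, 5, 9}  B3 = {2, 4, 5, 8, 9}  B4 = {1, 2, 4, 5, 7}  B5 = {1, 3, 4, 6, 9}
Tree: B1–B2, B2–B3, B2–B4, B1–B5
Each bag holds 5 vertices, so the decomposition has width 4, which upper-bounds the treewidth. On the other hand G contains the 5-clique {2, 4, 5, 8, 9}. A clique must lie in a single bag of any decomposition, so no decomposition can have width below 4. Therefore the treewidth is 4.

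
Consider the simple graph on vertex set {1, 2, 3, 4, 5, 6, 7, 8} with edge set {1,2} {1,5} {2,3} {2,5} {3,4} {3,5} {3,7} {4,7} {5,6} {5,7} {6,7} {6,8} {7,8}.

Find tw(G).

A width-2 tree decomposition is:
Bags: B1 = {3, 5, 7}  B2 = {3, 4, 7}  B3 = {5, 6, 7}  B4 = {2, 3, 5}  B5 = {6, 7, 8}  B6 = {1, 2, 5}
Tree: B1–B2, B1–B3, B1–B4, B3–B5, B4–B6
Each bag holds 3 vertices, so the decomposition has width 2, which upper-bounds the treewidth. Conversely, {6, 7, 8} is a clique of size 3, and the vertices of any clique must share a bag in every tree decomposition; so some bag has ≥ 3 vertices and tw(G) ≥ 2. Combining the bounds, tw(G) = 2.

2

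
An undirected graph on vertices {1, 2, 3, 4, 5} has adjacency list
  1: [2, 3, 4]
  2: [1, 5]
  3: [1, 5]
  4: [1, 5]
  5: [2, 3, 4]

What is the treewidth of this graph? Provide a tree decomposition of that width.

Treewidth 2.
One such decomposition:
Bags: B1 = {1, 3, 5}  B2 = {1, 2, 5}  B3 = {1, 4, 5}
Tree: B1–B2, B2–B3

Every bag has size at most 3, so the width is 3 − 1 = 2 and tw(G) ≤ 2. The edges 3–1–2–5–3 form a cycle, so G is not a tree and its treewidth is at least 2. Therefore the treewidth is 2.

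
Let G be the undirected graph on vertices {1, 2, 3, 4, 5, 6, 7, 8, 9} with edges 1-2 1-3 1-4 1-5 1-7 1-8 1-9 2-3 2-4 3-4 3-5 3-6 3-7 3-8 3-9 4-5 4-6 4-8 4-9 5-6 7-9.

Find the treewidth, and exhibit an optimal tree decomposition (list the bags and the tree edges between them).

Treewidth 3.
One such decomposition:
Bags: B1 = {1, 3, 4, 5}  B2 = {1, 2, 3, 4}  B3 = {3, 4, 5, 6}  B4 = {1, 3, 4, 9}  B5 = {1, 3, 4, 8}  B6 = {1, 3, 7, 9}
Tree: B1–B2, B1–B3, B1–B4, B1–B5, B4–B6

Each bag holds 4 vertices, so the decomposition has width 3, which upper-bounds the treewidth. On the other hand G contains the 4-clique {1, 3, 4, 8}. A clique must lie in a single bag of any decomposition, so no decomposition can have width below 3. Hence tw(G) = 3 exactly.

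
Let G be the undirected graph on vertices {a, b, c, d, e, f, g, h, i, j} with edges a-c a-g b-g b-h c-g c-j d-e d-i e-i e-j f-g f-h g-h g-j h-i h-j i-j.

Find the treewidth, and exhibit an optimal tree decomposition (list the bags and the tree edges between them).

Every bag has size at most 3, so the width is 3 − 1 = 2 and tw(G) ≤ 2. On the other hand G contains the 3-clique {d, e, i}. A clique must lie in a single bag of any decomposition, so no decomposition can have width below 2. Hence tw(G) = 2 exactly.

Treewidth 2.
Bags: B1 = {c, g, j}  B2 = {g, h, j}  B3 = {a, c, g}  B4 = {h, i, j}  B5 = {f, g, h}  B6 = {e, i, j}  B7 = {d, e, i}  B8 = {b, g, h}
Tree: B1–B2, B1–B3, B2–B4, B2–B5, B4–B6, B6–B7, B2–B8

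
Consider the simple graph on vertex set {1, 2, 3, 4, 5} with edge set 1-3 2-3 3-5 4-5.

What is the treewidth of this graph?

A width-1 tree decomposition is:
Bags: B1 = {3, 5}  B2 = {4, 5}  B3 = {2, 3}  B4 = {1, 3}
Tree: B1–B2, B1–B3, B1–B4
Each bag holds 2 vertices, so the decomposition has width 1, which upper-bounds the treewidth. Since G has at least one edge (e.g. 3–5), it is not an edgeless graph, so tw(G) ≥ 1. Therefore the treewidth is 1.

1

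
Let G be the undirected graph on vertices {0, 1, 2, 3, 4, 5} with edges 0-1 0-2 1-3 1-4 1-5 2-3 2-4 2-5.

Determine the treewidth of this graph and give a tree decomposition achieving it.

The largest bag has 3 vertices, giving width 2; this decomposition certifies tw(G) ≤ 2. Since 1–4–2–0–1 is a cycle in G, G is not acyclic. Forests are exactly the graphs of treewidth ≤ 1, so tw(G) ≥ 2. Therefore the treewidth is 2.

Treewidth 2.
Bags: B1 = {1, 2, 4}  B2 = {0, 1, 2}  B3 = {1, 2, 5}  B4 = {1, 2, 3}
Tree: B1–B2, B2–B3, B3–B4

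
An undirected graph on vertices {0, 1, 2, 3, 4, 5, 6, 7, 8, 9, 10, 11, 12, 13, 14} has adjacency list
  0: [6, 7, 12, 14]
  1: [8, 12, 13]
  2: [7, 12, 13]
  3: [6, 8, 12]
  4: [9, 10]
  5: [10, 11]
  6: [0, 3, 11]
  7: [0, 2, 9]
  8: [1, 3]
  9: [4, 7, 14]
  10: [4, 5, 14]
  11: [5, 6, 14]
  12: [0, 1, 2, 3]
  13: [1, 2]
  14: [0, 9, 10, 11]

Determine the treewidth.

3

A width-3 tree decomposition is:
Bags: B1 = {1, 3, 8, 13}  B2 = {1, 3, 12, 13}  B3 = {2, 3, 12, 13}  B4 = {2, 3, 6, 12}  B5 = {0, 2, 6, 12}  B6 = {0, 2, 6, 7}  B7 = {0, 6, 7, 11}  B8 = {0, 7, 11, 14}  B9 = {7, 9, 11, 14}  B10 = {5, 9, 11, 14}  B11 = {5, 9, 10, 14}  B12 = {4, 5, 9, 10}
Tree: B1–B2, B2–B3, B3–B4, B4–B5, B5–B6, B6–B7, B7–B8, B8–B9, B9–B10, B10–B11, B11–B12
The largest bag has 4 vertices, giving width 3; this decomposition certifies tw(G) ≤ 3. For the lower bound: the 4 vertex sets {1,8,13}, {3}, {12}, {0,2,6,7} are disjoint, each induces a connected subgraph, and every pair is joined by at least one edge of G. Contracting each set to a single vertex therefore yields K_{4} as a minor, and since treewidth is minor-monotone, tw(G) ≥ tw(K_{4}) = 3. Combining the bounds, tw(G) = 3.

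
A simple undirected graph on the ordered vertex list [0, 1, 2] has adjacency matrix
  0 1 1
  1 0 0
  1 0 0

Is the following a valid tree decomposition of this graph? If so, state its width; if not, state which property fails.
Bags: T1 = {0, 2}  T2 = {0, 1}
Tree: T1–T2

Yes; width 1.

Every vertex of G appears in some bag (union = {0, 1, 2}); every edge is covered by a bag; and for each vertex v the set of bags containing v is connected in the bag tree. The decomposition is therefore valid. The largest bag has 2 vertices, so the width is 1.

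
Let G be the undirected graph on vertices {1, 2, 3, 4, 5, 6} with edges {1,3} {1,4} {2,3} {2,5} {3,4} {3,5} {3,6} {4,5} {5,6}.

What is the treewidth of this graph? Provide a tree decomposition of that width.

Treewidth 2.
One such decomposition:
Bags: B1 = {2, 3, 5}  B2 = {3, 4, 5}  B3 = {1, 3, 4}  B4 = {3, 5, 6}
Tree: B1–B2, B2–B3, B1–B4

Every bag has size at most 3, so the width is 3 − 1 = 2 and tw(G) ≤ 2. For the lower bound, the 3 vertices {1, 3, 4} are pairwise adjacent, and any tree decomposition puts a clique entirely inside one bag — forcing width ≥ 2. Combining the bounds, tw(G) = 2.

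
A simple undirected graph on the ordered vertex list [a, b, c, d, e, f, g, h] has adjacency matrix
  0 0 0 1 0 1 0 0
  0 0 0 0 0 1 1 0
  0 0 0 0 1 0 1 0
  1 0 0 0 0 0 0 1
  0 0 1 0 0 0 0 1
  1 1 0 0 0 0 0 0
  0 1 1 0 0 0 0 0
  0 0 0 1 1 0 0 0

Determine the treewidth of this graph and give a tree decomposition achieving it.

Treewidth 2.
One such decomposition:
Bags: B1 = {b, c, g}  B2 = {b, c, f}  B3 = {a, c, f}  B4 = {a, c, d}  B5 = {c, d, h}  B6 = {c, e, h}
Tree: B1–B2, B2–B3, B3–B4, B4–B5, B5–B6

The largest bag has 3 vertices, giving width 2; this decomposition certifies tw(G) ≤ 2. The edges c–g–b–f–a–d–h–e–c form a cycle, so G is not a tree and its treewidth is at least 2. Hence tw(G) = 2 exactly.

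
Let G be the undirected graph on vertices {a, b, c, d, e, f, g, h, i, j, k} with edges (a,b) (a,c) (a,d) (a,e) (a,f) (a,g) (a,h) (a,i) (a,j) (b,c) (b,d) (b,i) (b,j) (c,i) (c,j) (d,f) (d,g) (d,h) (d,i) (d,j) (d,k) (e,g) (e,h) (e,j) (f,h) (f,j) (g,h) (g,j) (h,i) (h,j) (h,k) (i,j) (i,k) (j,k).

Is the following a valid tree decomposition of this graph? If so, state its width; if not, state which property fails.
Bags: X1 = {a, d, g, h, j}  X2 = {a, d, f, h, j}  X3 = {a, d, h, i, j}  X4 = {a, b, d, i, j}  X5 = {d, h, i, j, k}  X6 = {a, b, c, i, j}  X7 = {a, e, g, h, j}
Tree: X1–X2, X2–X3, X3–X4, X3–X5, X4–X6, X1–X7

Yes; width 4.

Vertex coverage: the bags together contain {a, b, c, d, e, f, g, h, i, j, k}, the full vertex set. Edge coverage: each edge of G has both endpoints in at least one bag. Running intersection: for every vertex, the bags containing it form a connected subtree. All three properties hold, so this is a valid tree decomposition of width max|bag| − 1 = 4, and hence tw(G) ≤ 4.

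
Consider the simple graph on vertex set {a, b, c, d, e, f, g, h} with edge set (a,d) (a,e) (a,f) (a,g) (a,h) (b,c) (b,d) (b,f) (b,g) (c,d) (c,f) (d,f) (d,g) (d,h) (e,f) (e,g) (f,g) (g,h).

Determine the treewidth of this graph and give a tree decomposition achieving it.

Every bag has size at most 4, so the width is 4 − 1 = 3 and tw(G) ≤ 3. On the other hand G contains the 4-clique {a, d, g, h}. A clique must lie in a single bag of any decomposition, so no decomposition can have width below 3. Hence tw(G) = 3 exactly.

Treewidth 3.
Bags: B1 = {a, d, f, g}  B2 = {a, e, f, g}  B3 = {b, d, f, g}  B4 = {b, c, d, f}  B5 = {a, d, g, h}
Tree: B1–B2, B1–B3, B3–B4, B1–B5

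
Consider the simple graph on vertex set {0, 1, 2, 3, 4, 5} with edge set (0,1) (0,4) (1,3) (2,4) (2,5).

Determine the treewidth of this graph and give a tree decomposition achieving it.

The largest bag has 2 vertices, giving width 1; this decomposition certifies tw(G) ≤ 1. Any graph with an edge has treewidth ≥ 1, and G has the edge 3–1. Combining the bounds, tw(G) = 1.

Treewidth 1.
Bags: B1 = {1, 3}  B2 = {0, 1}  B3 = {0, 4}  B4 = {2, 4}  B5 = {2, 5}
Tree: B1–B2, B2–B3, B3–B4, B4–B5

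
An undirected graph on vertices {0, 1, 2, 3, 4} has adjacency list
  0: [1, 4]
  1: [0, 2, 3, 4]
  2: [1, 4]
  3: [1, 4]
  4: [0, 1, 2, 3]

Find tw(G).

A width-2 tree decomposition is:
Bags: B1 = {1, 3, 4}  B2 = {0, 1, 4}  B3 = {1, 2, 4}
Tree: B1–B2, B2–B3
Every bag has size at most 3, so the width is 3 − 1 = 2 and tw(G) ≤ 2. Conversely, {0, 1, 4} is a clique of size 3, and the vertices of any clique must share a bag in every tree decomposition; so some bag has ≥ 3 vertices and tw(G) ≥ 2. The upper and lower bounds meet at 2, so that is the treewidth.

2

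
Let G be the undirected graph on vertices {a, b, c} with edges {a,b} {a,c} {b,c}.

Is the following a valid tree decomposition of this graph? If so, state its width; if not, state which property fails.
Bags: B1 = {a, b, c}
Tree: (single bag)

Yes; width 2.

Checking the three conditions: (i) the bags cover all of {a, b, c}; (ii) for each edge, some bag contains both endpoints; (iii) the bags containing any fixed vertex form a subtree. All hold, so the decomposition is valid with width 3 − 1 = 2.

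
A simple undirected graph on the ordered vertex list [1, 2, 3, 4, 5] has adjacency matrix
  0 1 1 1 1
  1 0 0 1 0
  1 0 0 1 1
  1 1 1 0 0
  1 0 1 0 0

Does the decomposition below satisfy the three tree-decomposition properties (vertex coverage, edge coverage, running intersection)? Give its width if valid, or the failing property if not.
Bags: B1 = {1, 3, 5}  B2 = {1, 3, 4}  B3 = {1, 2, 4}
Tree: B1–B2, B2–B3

Checking the three conditions: (i) the bags cover all of {1, 2, 3, 4, 5}; (ii) for each edge, some bag contains both endpoints; (iii) the bags containing any fixed vertex form a subtree. All hold, so the decomposition is valid with width 3 − 1 = 2.

Yes; width 2.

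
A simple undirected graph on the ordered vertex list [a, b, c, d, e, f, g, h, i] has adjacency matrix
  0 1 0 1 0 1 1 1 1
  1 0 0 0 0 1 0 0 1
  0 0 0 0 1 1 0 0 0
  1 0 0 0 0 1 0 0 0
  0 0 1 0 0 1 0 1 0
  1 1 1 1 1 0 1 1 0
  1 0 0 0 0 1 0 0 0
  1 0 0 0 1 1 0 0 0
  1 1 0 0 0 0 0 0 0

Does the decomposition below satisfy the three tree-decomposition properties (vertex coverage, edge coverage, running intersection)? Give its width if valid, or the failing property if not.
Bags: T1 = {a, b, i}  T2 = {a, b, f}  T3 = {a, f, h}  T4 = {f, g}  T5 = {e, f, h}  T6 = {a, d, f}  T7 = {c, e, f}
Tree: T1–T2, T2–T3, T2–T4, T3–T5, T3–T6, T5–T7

A tree decomposition must satisfy three properties: every vertex lies in some bag; for every edge, both endpoints lie together in some bag; and for every vertex, the bags containing it form a connected subtree. Here edge (a,g) lies in no bag, so the decomposition is invalid.

No — edge (a,g) lies in no bag.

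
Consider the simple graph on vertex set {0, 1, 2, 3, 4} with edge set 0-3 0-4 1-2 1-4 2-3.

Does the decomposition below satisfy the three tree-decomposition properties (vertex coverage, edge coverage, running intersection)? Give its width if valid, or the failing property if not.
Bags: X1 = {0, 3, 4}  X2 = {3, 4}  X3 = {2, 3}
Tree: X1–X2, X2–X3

A tree decomposition must satisfy three properties: every vertex lies in some bag; for every edge, both endpoints lie together in some bag; and for every vertex, the bags containing it form a connected subtree. Here vertex 1 appears in no bag, so the decomposition is invalid.

No — vertex 1 appears in no bag.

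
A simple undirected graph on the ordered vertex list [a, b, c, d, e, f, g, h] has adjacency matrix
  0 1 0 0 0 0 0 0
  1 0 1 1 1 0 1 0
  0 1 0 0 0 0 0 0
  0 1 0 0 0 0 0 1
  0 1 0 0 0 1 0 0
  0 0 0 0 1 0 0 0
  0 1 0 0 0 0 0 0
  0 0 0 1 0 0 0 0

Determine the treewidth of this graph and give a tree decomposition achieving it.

Each bag holds 2 vertices, so the decomposition has width 1, which upper-bounds the treewidth. G has an edge, so its treewidth is at least 1. Combining the bounds, tw(G) = 1.

Treewidth 1.
One such decomposition:
Bags: B1 = {b, g}  B2 = {b, c}  B3 = {a, b}  B4 = {b, e}  B5 = {e, f}  B6 = {b, d}  B7 = {d, h}
Tree: B1–B2, B2–B3, B3–B4, B4–B5, B3–B6, B6–B7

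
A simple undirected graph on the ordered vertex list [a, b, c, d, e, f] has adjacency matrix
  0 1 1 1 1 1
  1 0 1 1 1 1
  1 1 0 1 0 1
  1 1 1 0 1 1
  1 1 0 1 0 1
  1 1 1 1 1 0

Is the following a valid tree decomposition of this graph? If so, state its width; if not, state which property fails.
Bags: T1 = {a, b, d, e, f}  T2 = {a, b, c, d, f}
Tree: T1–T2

Every vertex of G appears in some bag (union = {a, b, c, d, e, f}); every edge is covered by a bag; and for each vertex v the set of bags containing v is connected in the bag tree. The decomposition is therefore valid. The largest bag has 5 vertices, so the width is 4.

Yes; width 4.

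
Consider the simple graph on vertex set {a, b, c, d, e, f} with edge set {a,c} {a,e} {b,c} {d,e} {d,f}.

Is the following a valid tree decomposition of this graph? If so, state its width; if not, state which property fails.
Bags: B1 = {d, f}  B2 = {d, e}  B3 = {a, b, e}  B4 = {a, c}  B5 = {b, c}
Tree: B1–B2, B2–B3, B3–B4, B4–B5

No — bags containing vertex b are not connected in the tree.

A tree decomposition must satisfy three properties: every vertex lies in some bag; for every edge, both endpoints lie together in some bag; and for every vertex, the bags containing it form a connected subtree. Here bags containing vertex b are not connected in the tree, so the decomposition is invalid.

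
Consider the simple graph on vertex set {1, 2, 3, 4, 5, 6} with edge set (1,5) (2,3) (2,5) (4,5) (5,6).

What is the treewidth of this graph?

1

A width-1 tree decomposition is:
Bags: B1 = {2, 5}  B2 = {2, 3}  B3 = {5, 6}  B4 = {4, 5}  B5 = {1, 5}
Tree: B1–B2, B1–B3, B3–B4, B1–B5
The largest bag has 2 vertices, giving width 1; this decomposition certifies tw(G) ≤ 1. Any graph with an edge has treewidth ≥ 1, and G has the edge 2–5. Therefore the treewidth is 1.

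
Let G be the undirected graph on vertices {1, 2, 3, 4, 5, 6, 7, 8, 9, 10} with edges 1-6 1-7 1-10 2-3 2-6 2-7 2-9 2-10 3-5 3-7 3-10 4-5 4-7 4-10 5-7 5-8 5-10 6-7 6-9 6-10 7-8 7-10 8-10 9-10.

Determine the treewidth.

3

A width-3 tree decomposition is:
Bags: B1 = {3, 5, 7, 10}  B2 = {4, 5, 7, 10}  B3 = {2, 3, 7, 10}  B4 = {2, 6, 7, 10}  B5 = {5, 7, 8, 10}  B6 = {2, 6, 9, 10}  B7 = {1, 6, 7, 10}
Tree: B1–B2, B1–B3, B3–B4, B1–B5, B4–B6, B4–B7
Every bag has size at most 4, so the width is 4 − 1 = 3 and tw(G) ≤ 3. On the other hand G contains the 4-clique {2, 6, 9, 10}. A clique must lie in a single bag of any decomposition, so no decomposition can have width below 3. Therefore the treewidth is 3.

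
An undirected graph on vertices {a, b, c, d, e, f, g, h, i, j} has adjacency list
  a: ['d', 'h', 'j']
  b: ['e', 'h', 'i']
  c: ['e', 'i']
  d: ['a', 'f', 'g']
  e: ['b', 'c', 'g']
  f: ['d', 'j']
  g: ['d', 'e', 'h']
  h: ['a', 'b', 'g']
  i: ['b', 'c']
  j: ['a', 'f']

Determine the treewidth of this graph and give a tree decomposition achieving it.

Each bag holds 3 vertices, so the decomposition has width 2, which upper-bounds the treewidth. For the lower bound, G contains the cycle c–i–b–e–c, so G is not a forest; only forests have treewidth ≤ 1, hence tw(G) ≥ 2. Combining the bounds, tw(G) = 2.

Treewidth 2.
One such decomposition:
Bags: B1 = {c, e, i}  B2 = {b, e, i}  B3 = {b, e, g}  B4 = {b, g, h}  B5 = {d, g, h}  B6 = {a, d, h}  B7 = {a, d, f}  B8 = {a, f, j}
Tree: B1–B2, B2–B3, B3–B4, B4–B5, B5–B6, B6–B7, B7–B8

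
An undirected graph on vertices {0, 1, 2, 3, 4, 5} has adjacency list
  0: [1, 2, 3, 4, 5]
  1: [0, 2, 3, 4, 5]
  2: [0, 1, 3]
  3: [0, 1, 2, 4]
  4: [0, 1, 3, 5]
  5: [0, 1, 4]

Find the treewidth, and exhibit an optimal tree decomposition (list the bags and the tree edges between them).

Every bag has size at most 4, so the width is 4 − 1 = 3 and tw(G) ≤ 3. On the other hand G contains the 4-clique {0, 1, 2, 3}. A clique must lie in a single bag of any decomposition, so no decomposition can have width below 3. Hence tw(G) = 3 exactly.

Treewidth 3.
One such decomposition:
Bags: B1 = {0, 1, 3, 4}  B2 = {0, 1, 2, 3}  B3 = {0, 1, 4, 5}
Tree: B1–B2, B1–B3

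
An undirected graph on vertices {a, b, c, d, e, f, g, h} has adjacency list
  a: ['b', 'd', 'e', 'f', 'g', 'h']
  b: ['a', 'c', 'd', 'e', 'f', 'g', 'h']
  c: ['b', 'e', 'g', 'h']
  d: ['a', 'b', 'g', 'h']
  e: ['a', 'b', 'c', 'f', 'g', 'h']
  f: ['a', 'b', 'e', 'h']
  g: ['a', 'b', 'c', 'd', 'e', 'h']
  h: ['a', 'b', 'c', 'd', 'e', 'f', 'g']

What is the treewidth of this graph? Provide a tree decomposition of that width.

Every bag has size at most 5, so the width is 5 − 1 = 4 and tw(G) ≤ 4. On the other hand G contains the 5-clique {a, b, d, g, h}. A clique must lie in a single bag of any decomposition, so no decomposition can have width below 4. Combining the bounds, tw(G) = 4.

Treewidth 4.
One optimal decomposition is:
Bags: B1 = {a, b, d, g, h}  B2 = {a, b, e, g, h}  B3 = {b, c, e, g, h}  B4 = {a, b, e, f, h}
Tree: B1–B2, B2–B3, B2–B4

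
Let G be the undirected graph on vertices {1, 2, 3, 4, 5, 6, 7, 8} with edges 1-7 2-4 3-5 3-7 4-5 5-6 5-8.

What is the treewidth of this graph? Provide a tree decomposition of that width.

Treewidth 1.
One optimal decomposition is:
Bags: B1 = {3, 7}  B2 = {3, 5}  B3 = {5, 6}  B4 = {4, 5}  B5 = {2, 4}  B6 = {5, 8}  B7 = {1, 7}
Tree: B1–B2, B2–B3, B2–B4, B4–B5, B2–B6, B1–B7

Each bag holds 2 vertices, so the decomposition has width 1, which upper-bounds the treewidth. G has an edge, so its treewidth is at least 1. Hence tw(G) = 1 exactly.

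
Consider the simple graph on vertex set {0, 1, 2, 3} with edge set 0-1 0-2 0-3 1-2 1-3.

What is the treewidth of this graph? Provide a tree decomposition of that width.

The largest bag has 3 vertices, giving width 2; this decomposition certifies tw(G) ≤ 2. For the lower bound, the 3 vertices {0, 1, 2} are pairwise adjacent, and any tree decomposition puts a clique entirely inside one bag — forcing width ≥ 2. Combining the bounds, tw(G) = 2.

Treewidth 2.
One optimal decomposition is:
Bags: B1 = {0, 1, 3}  B2 = {0, 1, 2}
Tree: B1–B2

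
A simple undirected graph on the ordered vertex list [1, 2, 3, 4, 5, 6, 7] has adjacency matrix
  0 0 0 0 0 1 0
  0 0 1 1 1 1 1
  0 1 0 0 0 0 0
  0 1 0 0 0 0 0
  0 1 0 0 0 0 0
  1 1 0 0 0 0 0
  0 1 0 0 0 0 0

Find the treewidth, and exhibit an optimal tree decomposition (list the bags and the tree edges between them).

Each bag holds 2 vertices, so the decomposition has width 1, which upper-bounds the treewidth. G has an edge, so its treewidth is at least 1. The upper and lower bounds meet at 1, so that is the treewidth.

Treewidth 1.
One such decomposition:
Bags: B1 = {2, 7}  B2 = {2, 6}  B3 = {2, 5}  B4 = {1, 6}  B5 = {2, 4}  B6 = {2, 3}
Tree: B1–B2, B2–B3, B2–B4, B2–B5, B5–B6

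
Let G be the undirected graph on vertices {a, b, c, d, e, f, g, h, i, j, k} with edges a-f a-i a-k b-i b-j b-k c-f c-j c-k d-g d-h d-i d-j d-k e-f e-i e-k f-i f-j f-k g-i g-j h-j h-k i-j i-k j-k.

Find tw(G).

A width-3 tree decomposition is:
Bags: B1 = {d, i, j, k}  B2 = {d, h, j, k}  B3 = {f, i, j, k}  B4 = {d, g, i, j}  B5 = {b, i, j, k}  B6 = {e, f, i, k}  B7 = {c, f, j, k}  B8 = {a, f, i, k}
Tree: B1–B2, B1–B3, B1–B4, B1–B5, B3–B6, B3–B7, B6–B8
The largest bag has 4 vertices, giving width 3; this decomposition certifies tw(G) ≤ 3. For the lower bound, the 4 vertices {d, g, i, j} are pairwise adjacent, and any tree decomposition puts a clique entirely inside one bag — forcing width ≥ 3. Combining the bounds, tw(G) = 3.

3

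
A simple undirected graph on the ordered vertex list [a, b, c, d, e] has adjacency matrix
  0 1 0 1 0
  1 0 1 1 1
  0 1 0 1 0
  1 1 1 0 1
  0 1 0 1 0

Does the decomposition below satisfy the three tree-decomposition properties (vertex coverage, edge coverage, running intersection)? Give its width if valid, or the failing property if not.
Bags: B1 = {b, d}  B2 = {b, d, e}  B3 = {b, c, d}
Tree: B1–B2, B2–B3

No — vertex a appears in no bag.

A tree decomposition must satisfy three properties: every vertex lies in some bag; for every edge, both endpoints lie together in some bag; and for every vertex, the bags containing it form a connected subtree. Here vertex a appears in no bag, so the decomposition is invalid.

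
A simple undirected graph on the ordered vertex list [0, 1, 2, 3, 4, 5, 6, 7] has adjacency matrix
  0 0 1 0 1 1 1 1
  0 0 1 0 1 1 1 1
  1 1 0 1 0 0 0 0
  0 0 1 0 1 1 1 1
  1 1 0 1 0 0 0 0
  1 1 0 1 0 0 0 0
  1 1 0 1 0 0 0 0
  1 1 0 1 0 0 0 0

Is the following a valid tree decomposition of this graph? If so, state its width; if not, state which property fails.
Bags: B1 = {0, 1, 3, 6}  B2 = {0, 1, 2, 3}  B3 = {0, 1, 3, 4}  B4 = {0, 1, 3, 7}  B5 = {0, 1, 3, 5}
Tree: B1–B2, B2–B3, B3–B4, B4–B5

Yes; width 3.

Checking the three conditions: (i) the bags cover all of {0, 1, 2, 3, 4, 5, 6, 7}; (ii) for each edge, some bag contains both endpoints; (iii) the bags containing any fixed vertex form a subtree. All hold, so the decomposition is valid with width 4 − 1 = 3.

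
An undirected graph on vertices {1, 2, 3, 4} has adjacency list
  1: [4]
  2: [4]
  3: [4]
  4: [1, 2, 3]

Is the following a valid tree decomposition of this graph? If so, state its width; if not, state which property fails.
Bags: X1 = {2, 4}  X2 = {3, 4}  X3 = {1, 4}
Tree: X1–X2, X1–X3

Yes; width 1.

Checking the three conditions: (i) the bags cover all of {1, 2, 3, 4}; (ii) for each edge, some bag contains both endpoints; (iii) the bags containing any fixed vertex form a subtree. All hold, so the decomposition is valid with width 2 − 1 = 1.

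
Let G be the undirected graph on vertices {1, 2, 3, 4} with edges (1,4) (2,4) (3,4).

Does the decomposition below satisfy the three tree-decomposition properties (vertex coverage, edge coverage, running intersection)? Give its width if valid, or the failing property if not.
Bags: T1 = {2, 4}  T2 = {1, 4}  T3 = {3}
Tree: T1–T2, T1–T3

A tree decomposition must satisfy three properties: every vertex lies in some bag; for every edge, both endpoints lie together in some bag; and for every vertex, the bags containing it form a connected subtree. Here edge (4,3) lies in no bag, so the decomposition is invalid.

No — edge (4,3) lies in no bag.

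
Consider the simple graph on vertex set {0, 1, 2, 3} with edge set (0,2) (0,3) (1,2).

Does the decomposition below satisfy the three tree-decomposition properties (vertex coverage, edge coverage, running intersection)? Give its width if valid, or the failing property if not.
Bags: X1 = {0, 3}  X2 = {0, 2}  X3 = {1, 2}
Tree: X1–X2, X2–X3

Yes; width 1.

Checking the three conditions: (i) the bags cover all of {0, 1, 2, 3}; (ii) for each edge, some bag contains both endpoints; (iii) the bags containing any fixed vertex form a subtree. All hold, so the decomposition is valid with width 2 − 1 = 1.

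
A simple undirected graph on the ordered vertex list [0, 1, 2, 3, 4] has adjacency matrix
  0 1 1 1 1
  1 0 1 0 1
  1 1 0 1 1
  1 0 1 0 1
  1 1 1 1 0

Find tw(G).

A width-3 tree decomposition is:
Bags: B1 = {0, 1, 2, 4}  B2 = {0, 2, 3, 4}
Tree: B1–B2
Each bag holds 4 vertices, so the decomposition has width 3, which upper-bounds the treewidth. Conversely, {0, 1, 2, 4} is a clique of size 4, and the vertices of any clique must share a bag in every tree decomposition; so some bag has ≥ 4 vertices and tw(G) ≥ 3. The upper and lower bounds meet at 3, so that is the treewidth.

3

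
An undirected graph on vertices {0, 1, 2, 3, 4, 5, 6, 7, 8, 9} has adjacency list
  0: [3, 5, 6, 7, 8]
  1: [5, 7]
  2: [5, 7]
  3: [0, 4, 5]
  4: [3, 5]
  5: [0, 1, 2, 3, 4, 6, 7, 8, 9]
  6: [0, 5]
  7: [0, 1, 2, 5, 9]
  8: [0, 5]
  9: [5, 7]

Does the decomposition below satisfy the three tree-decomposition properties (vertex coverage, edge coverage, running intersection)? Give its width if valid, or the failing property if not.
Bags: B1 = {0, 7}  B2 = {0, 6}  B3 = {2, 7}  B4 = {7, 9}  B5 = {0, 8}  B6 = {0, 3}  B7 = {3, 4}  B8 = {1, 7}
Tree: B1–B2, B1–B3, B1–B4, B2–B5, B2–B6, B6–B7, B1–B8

A tree decomposition must satisfy three properties: every vertex lies in some bag; for every edge, both endpoints lie together in some bag; and for every vertex, the bags containing it form a connected subtree. Here vertex 5 appears in no bag, so the decomposition is invalid.

No — vertex 5 appears in no bag.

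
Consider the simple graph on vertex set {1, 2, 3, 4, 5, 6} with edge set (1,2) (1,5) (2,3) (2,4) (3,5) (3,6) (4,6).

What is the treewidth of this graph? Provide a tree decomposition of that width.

Treewidth 2.
One optimal decomposition is:
Bags: B1 = {1, 3, 5}  B2 = {1, 2, 3}  B3 = {2, 3, 6}  B4 = {2, 4, 6}
Tree: B1–B2, B2–B3, B3–B4

Each bag holds 3 vertices, so the decomposition has width 2, which upper-bounds the treewidth. The edges 5–1–2–3–5 form a cycle, so G is not a tree and its treewidth is at least 2. The upper and lower bounds meet at 2, so that is the treewidth.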